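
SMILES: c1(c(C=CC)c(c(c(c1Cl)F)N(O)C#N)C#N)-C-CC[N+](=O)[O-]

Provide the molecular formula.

C14H12ClFN4O3

Heavy atoms from the SMILES: 14 C, 1 Cl, 1 F, 4 N, 3 O.
Implicit hydrogens by atom environment:
  6 × C (aromatic): no H
  3 × C: 2 H each → 6
  3 × N: no H
  2 × C: 1 H each → 2
  2 × C: no H
  1 × C: 3 H
  1 × Cl: no H
  1 × F: no H
  1 × N (charge +1): no H
  1 × O: 1 H
  1 × O: no H
  1 × O (charge -1): no H
  Total hydrogens = 12.
Molecular formula: C14H12ClFN4O3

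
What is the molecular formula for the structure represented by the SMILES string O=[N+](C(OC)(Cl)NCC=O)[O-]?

Heavy atoms from the SMILES: 4 C, 1 Cl, 2 N, 4 O.
Implicit hydrogens by atom environment:
  3 × O: no H
  1 × C: 3 H
  1 × C: 2 H
  1 × C: 1 H
  1 × C: no H
  1 × Cl: no H
  1 × N: 1 H
  1 × N (charge +1): no H
  1 × O (charge -1): no H
  Total hydrogens = 7.
Molecular formula: C4H7ClN2O4

C4H7ClN2O4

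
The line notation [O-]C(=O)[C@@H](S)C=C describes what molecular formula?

C4H5O2S-

Heavy atoms from the SMILES: 4 C, 2 O, 1 S.
Implicit hydrogens by atom environment:
  2 × C: 1 H each → 2
  1 × C: 2 H
  1 × C: no H
  1 × O: no H
  1 × O (charge -1): no H
  1 × S: 1 H
  Total hydrogens = 5.
Net charge -1.
Molecular formula: C4H5O2S-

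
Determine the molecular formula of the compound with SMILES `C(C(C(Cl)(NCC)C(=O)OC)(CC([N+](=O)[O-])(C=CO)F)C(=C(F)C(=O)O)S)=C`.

Heavy atoms from the SMILES: 15 C, 1 Cl, 2 F, 2 N, 7 O, 1 S.
Implicit hydrogens by atom environment:
  7 × C: no H
  4 × O: no H
  3 × C: 2 H each → 6
  3 × C: 1 H each → 3
  2 × C: 3 H each → 6
  2 × F: no H
  2 × O: 1 H each → 2
  1 × Cl: no H
  1 × N: 1 H
  1 × N (charge +1): no H
  1 × O (charge -1): no H
  1 × S: 1 H
  Total hydrogens = 19.
Molecular formula: C15H19ClF2N2O7S

C15H19ClF2N2O7S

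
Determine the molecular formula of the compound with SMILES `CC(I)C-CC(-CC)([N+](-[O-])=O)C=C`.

C9H16INO2

Heavy atoms from the SMILES: 9 C, 1 I, 1 N, 2 O.
Implicit hydrogens by atom environment:
  4 × C: 2 H each → 8
  2 × C: 3 H each → 6
  2 × C: 1 H each → 2
  1 × C: no H
  1 × I: no H
  1 × N (charge +1): no H
  1 × O: no H
  1 × O (charge -1): no H
  Total hydrogens = 16.
Molecular formula: C9H16INO2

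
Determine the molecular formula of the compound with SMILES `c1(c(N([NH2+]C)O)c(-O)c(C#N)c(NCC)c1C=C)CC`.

C14H21N4O2+

Heavy atoms from the SMILES: 14 C, 4 N, 2 O.
Implicit hydrogens by atom environment:
  6 × C (aromatic): no H
  3 × C: 3 H each → 9
  3 × C: 2 H each → 6
  2 × N: no H
  2 × O: 1 H each → 2
  1 × C: 1 H
  1 × C: no H
  1 × N (charge +1): 2 H
  1 × N: 1 H
  Total hydrogens = 21.
Net charge +1.
Molecular formula: C14H21N4O2+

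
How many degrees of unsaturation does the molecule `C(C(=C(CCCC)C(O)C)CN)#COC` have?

Molecular formula from the SMILES: C12H21NO2.
DoU = (2C + 2 + N − H − X)/2 = (2·12 + 2 + 1 − 21 − 0)/2 = 6/2 = 3.
(Structurally: 0 ring(s) + 3 π bond(s) = 3.)

3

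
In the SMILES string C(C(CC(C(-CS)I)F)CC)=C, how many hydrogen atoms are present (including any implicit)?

Hydrogens are implicit in SMILES; fill each atom to its normal valence:
  4 × C: 2 H each → 8
  4 × C: 1 H each → 4
  1 × C: 3 H
  1 × F: no H
  1 × I: no H
  1 × S: 1 H
  Total hydrogens = 16.

16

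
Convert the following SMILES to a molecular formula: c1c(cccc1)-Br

Heavy atoms from the SMILES: 1 Br, 6 C.
Implicit hydrogens by atom environment:
  5 × C (aromatic): 1 H each → 5
  1 × Br: no H
  1 × C (aromatic): no H
  Total hydrogens = 5.
Molecular formula: C6H5Br

C6H5Br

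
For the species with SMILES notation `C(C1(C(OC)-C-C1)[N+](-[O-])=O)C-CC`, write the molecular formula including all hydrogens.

C9H17NO3

Heavy atoms from the SMILES: 9 C, 1 N, 3 O.
Implicit hydrogens by atom environment:
  5 × C: 2 H each → 10
  2 × C: 3 H each → 6
  2 × O: no H
  1 × C: 1 H
  1 × C: no H
  1 × N (charge +1): no H
  1 × O (charge -1): no H
  Total hydrogens = 17.
Molecular formula: C9H17NO3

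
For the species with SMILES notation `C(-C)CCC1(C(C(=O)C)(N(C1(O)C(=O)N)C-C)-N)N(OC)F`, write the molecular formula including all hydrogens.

C13H25FN4O4

Heavy atoms from the SMILES: 13 C, 1 F, 4 N, 4 O.
Implicit hydrogens by atom environment:
  5 × C: no H
  4 × C: 3 H each → 12
  4 × C: 2 H each → 8
  3 × O: no H
  2 × N: 2 H each → 4
  2 × N: no H
  1 × F: no H
  1 × O: 1 H
  Total hydrogens = 25.
Molecular formula: C13H25FN4O4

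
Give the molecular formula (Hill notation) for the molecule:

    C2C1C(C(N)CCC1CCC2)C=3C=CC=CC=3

C16H23N

Heavy atoms from the SMILES: 16 C, 1 N.
Implicit hydrogens by atom environment:
  6 × C: 2 H each → 12
  5 × C (aromatic): 1 H each → 5
  4 × C: 1 H each → 4
  1 × C (aromatic): no H
  1 × N: 2 H
  Total hydrogens = 23.
Molecular formula: C16H23N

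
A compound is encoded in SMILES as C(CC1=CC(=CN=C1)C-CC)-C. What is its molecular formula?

Heavy atoms from the SMILES: 11 C, 1 N.
Implicit hydrogens by atom environment:
  4 × C: 2 H each → 8
  3 × C (aromatic): 1 H each → 3
  2 × C: 3 H each → 6
  2 × C (aromatic): no H
  1 × N (aromatic): no H
  Total hydrogens = 17.
Molecular formula: C11H17N

C11H17N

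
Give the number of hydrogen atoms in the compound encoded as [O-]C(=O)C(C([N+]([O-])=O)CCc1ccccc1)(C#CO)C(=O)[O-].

Hydrogens are implicit in SMILES; fill each atom to its normal valence:
  5 × C (aromatic): 1 H each → 5
  5 × C: no H
  3 × O: no H
  3 × O (charge -1): no H
  2 × C: 2 H each → 4
  1 × C: 1 H
  1 × C (aromatic): no H
  1 × N (charge +1): no H
  1 × O: 1 H
  Total hydrogens = 11.

11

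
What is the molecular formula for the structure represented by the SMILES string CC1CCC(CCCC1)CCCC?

C13H26

Heavy atoms from the SMILES: 13 C.
Implicit hydrogens by atom environment:
  9 × C: 2 H each → 18
  2 × C: 3 H each → 6
  2 × C: 1 H each → 2
  Total hydrogens = 26.
Molecular formula: C13H26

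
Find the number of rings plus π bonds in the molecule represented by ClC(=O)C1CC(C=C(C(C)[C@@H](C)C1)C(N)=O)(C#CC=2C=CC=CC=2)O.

10

Molecular formula from the SMILES: C20H22ClNO3.
DoU = (2C + 2 + N − H − X)/2 = (2·20 + 2 + 1 − 22 − 1)/2 = 20/2 = 10.
(Structurally: 2 ring(s) + 8 π bond(s) = 10.)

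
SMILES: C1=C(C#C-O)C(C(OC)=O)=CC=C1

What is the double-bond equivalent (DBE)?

Molecular formula from the SMILES: C10H8O3.
DoU = (2C + 2 + N − H − X)/2 = (2·10 + 2 + 0 − 8 − 0)/2 = 14/2 = 7.
(Structurally: 1 ring(s) + 6 π bond(s) = 7.)

7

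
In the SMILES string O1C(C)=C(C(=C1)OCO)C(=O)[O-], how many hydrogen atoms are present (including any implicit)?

Hydrogens are implicit in SMILES; fill each atom to its normal valence:
  3 × C (aromatic): no H
  2 × O: no H
  1 × C: 3 H
  1 × C: 2 H
  1 × C (aromatic): 1 H
  1 × C: no H
  1 × O: 1 H
  1 × O (aromatic): no H
  1 × O (charge -1): no H
  Total hydrogens = 7.

7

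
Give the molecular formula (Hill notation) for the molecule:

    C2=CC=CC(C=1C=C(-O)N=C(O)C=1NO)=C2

C11H10N2O3

Heavy atoms from the SMILES: 11 C, 2 N, 3 O.
Implicit hydrogens by atom environment:
  6 × C (aromatic): 1 H each → 6
  5 × C (aromatic): no H
  3 × O: 1 H each → 3
  1 × N: 1 H
  1 × N (aromatic): no H
  Total hydrogens = 10.
Molecular formula: C11H10N2O3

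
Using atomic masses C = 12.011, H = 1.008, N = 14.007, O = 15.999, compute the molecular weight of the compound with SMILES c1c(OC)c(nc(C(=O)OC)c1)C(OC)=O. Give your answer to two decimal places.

225.20

Molecular formula: C10H11NO5.
M = 10×12.011 + 11×1.008 + 1×14.007 + 5×15.999 = 225.20 g/mol.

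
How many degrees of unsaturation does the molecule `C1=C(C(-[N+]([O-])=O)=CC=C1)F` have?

Molecular formula from the SMILES: C6H4FNO2.
DoU = (2C + 2 + N − H − X)/2 = (2·6 + 2 + 1 − 4 − 1)/2 = 10/2 = 5.
(Structurally: 1 ring(s) + 4 π bond(s) = 5.)

5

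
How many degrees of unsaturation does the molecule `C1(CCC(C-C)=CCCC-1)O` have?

Molecular formula from the SMILES: C10H18O.
DoU = (2C + 2 + N − H − X)/2 = (2·10 + 2 + 0 − 18 − 0)/2 = 4/2 = 2.
(Structurally: 1 ring(s) + 1 π bond(s) = 2.)

2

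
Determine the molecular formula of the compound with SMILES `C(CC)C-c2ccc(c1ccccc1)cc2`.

Heavy atoms from the SMILES: 16 C.
Implicit hydrogens by atom environment:
  9 × C (aromatic): 1 H each → 9
  3 × C: 2 H each → 6
  3 × C (aromatic): no H
  1 × C: 3 H
  Total hydrogens = 18.
Molecular formula: C16H18

C16H18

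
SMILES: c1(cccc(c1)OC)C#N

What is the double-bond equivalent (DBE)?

6

Molecular formula from the SMILES: C8H7NO.
DoU = (2C + 2 + N − H − X)/2 = (2·8 + 2 + 1 − 7 − 0)/2 = 12/2 = 6.
(Structurally: 1 ring(s) + 5 π bond(s) = 6.)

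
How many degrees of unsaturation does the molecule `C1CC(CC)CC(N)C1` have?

1

Molecular formula from the SMILES: C8H17N.
DoU = (2C + 2 + N − H − X)/2 = (2·8 + 2 + 1 − 17 − 0)/2 = 2/2 = 1.
(Structurally: 1 ring(s) + 0 π bond(s) = 1.)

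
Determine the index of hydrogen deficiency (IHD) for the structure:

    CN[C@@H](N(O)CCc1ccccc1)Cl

Molecular formula from the SMILES: C10H15ClN2O.
DoU = (2C + 2 + N − H − X)/2 = (2·10 + 2 + 2 − 15 − 1)/2 = 8/2 = 4.
(Structurally: 1 ring(s) + 3 π bond(s) = 4.)

4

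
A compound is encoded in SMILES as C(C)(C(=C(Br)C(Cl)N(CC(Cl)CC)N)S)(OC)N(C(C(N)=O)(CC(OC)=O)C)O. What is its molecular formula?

Heavy atoms from the SMILES: 1 Br, 16 C, 2 Cl, 4 N, 5 O, 1 S.
Implicit hydrogens by atom environment:
  6 × C: no H
  5 × C: 3 H each → 15
  4 × O: no H
  3 × C: 2 H each → 6
  2 × C: 1 H each → 2
  2 × Cl: no H
  2 × N: 2 H each → 4
  2 × N: no H
  1 × Br: no H
  1 × O: 1 H
  1 × S: 1 H
  Total hydrogens = 29.
Molecular formula: C16H29BrCl2N4O5S

C16H29BrCl2N4O5S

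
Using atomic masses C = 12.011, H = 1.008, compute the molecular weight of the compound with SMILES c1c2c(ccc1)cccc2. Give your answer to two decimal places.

Molecular formula: C10H8.
M = 10×12.011 + 8×1.008 = 128.17 g/mol.

128.17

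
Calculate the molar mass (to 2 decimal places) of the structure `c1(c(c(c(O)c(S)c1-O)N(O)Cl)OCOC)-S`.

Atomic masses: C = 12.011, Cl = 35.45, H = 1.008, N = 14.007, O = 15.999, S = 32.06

299.74

Molecular formula: C8H10ClNO5S2.
M = 8×12.011 + 1×35.45 + 10×1.008 + 1×14.007 + 5×15.999 + 2×32.06 = 299.74 g/mol.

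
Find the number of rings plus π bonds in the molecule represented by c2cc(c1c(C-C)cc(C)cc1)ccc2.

8

Molecular formula from the SMILES: C15H16.
DoU = (2C + 2 + N − H − X)/2 = (2·15 + 2 + 0 − 16 − 0)/2 = 16/2 = 8.
(Structurally: 2 ring(s) + 6 π bond(s) = 8.)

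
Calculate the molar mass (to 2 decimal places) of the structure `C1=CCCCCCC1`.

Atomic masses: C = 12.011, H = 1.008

Molecular formula: C8H14.
M = 8×12.011 + 14×1.008 = 110.20 g/mol.

110.20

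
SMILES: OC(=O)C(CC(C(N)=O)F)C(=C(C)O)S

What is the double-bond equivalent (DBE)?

Molecular formula from the SMILES: C8H12FNO4S.
DoU = (2C + 2 + N − H − X)/2 = (2·8 + 2 + 1 − 12 − 1)/2 = 6/2 = 3.
(Structurally: 0 ring(s) + 3 π bond(s) = 3.)

3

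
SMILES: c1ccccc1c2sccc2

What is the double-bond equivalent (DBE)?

Molecular formula from the SMILES: C10H8S.
DoU = (2C + 2 + N − H − X)/2 = (2·10 + 2 + 0 − 8 − 0)/2 = 14/2 = 7.
(Structurally: 2 ring(s) + 5 π bond(s) = 7.)

7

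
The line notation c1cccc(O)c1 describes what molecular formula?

Heavy atoms from the SMILES: 6 C, 1 O.
Implicit hydrogens by atom environment:
  5 × C (aromatic): 1 H each → 5
  1 × C (aromatic): no H
  1 × O: 1 H
  Total hydrogens = 6.
Molecular formula: C6H6O

C6H6O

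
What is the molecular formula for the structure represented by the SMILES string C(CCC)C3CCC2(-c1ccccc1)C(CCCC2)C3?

C20H30

Heavy atoms from the SMILES: 20 C.
Implicit hydrogens by atom environment:
  10 × C: 2 H each → 20
  5 × C (aromatic): 1 H each → 5
  2 × C: 1 H each → 2
  1 × C: 3 H
  1 × C: no H
  1 × C (aromatic): no H
  Total hydrogens = 30.
Molecular formula: C20H30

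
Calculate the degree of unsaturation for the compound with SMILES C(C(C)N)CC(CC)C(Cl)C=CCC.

1

Molecular formula from the SMILES: C12H24ClN.
DoU = (2C + 2 + N − H − X)/2 = (2·12 + 2 + 1 − 24 − 1)/2 = 2/2 = 1.
(Structurally: 0 ring(s) + 1 π bond(s) = 1.)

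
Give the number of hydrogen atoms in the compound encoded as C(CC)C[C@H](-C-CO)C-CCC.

Hydrogens are implicit in SMILES; fill each atom to its normal valence:
  8 × C: 2 H each → 16
  2 × C: 3 H each → 6
  1 × C: 1 H
  1 × O: 1 H
  Total hydrogens = 24.

24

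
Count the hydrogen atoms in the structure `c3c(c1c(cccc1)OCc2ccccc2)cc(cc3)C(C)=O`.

18

Hydrogens are implicit in SMILES; fill each atom to its normal valence:
  13 × C (aromatic): 1 H each → 13
  5 × C (aromatic): no H
  2 × O: no H
  1 × C: 3 H
  1 × C: 2 H
  1 × C: no H
  Total hydrogens = 18.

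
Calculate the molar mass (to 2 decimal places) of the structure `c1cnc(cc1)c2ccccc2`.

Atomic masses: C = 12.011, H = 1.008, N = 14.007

155.20

Molecular formula: C11H9N.
M = 11×12.011 + 9×1.008 + 1×14.007 = 155.20 g/mol.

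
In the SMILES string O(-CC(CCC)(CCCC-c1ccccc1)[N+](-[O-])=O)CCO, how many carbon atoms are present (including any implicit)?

17

The symbol for carbon appears 17 times in the SMILES. Lowercase c denotes aromatic carbon and counts toward C.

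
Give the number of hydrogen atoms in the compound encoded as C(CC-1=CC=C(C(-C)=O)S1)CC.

14

Hydrogens are implicit in SMILES; fill each atom to its normal valence:
  3 × C: 2 H each → 6
  2 × C: 3 H each → 6
  2 × C (aromatic): 1 H each → 2
  2 × C (aromatic): no H
  1 × C: no H
  1 × O: no H
  1 × S (aromatic): no H
  Total hydrogens = 14.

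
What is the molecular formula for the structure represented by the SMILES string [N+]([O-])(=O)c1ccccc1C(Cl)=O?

Heavy atoms from the SMILES: 7 C, 1 Cl, 1 N, 3 O.
Implicit hydrogens by atom environment:
  4 × C (aromatic): 1 H each → 4
  2 × C (aromatic): no H
  2 × O: no H
  1 × C: no H
  1 × Cl: no H
  1 × N (charge +1): no H
  1 × O (charge -1): no H
  Total hydrogens = 4.
Molecular formula: C7H4ClNO3

C7H4ClNO3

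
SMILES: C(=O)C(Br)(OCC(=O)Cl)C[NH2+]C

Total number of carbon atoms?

The symbol for carbon appears 6 times in the SMILES. (Cl is a single chlorine, not C + l.)

6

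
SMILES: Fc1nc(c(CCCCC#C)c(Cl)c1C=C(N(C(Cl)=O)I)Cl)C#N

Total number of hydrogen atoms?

Hydrogens are implicit in SMILES; fill each atom to its normal valence:
  5 × C (aromatic): no H
  4 × C: 2 H each → 8
  4 × C: no H
  3 × Cl: no H
  2 × C: 1 H each → 2
  2 × N: no H
  1 × F: no H
  1 × I: no H
  1 × N (aromatic): no H
  1 × O: no H
  Total hydrogens = 10.

10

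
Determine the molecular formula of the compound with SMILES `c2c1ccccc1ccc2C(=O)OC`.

Heavy atoms from the SMILES: 12 C, 2 O.
Implicit hydrogens by atom environment:
  7 × C (aromatic): 1 H each → 7
  3 × C (aromatic): no H
  2 × O: no H
  1 × C: 3 H
  1 × C: no H
  Total hydrogens = 10.
Molecular formula: C12H10O2

C12H10O2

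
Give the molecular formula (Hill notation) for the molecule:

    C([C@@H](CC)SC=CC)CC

C9H18S

Heavy atoms from the SMILES: 9 C, 1 S.
Implicit hydrogens by atom environment:
  3 × C: 3 H each → 9
  3 × C: 2 H each → 6
  3 × C: 1 H each → 3
  1 × S: no H
  Total hydrogens = 18.
Molecular formula: C9H18S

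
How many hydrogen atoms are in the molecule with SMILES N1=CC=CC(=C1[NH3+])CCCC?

15

Hydrogens are implicit in SMILES; fill each atom to its normal valence:
  3 × C: 2 H each → 6
  3 × C (aromatic): 1 H each → 3
  2 × C (aromatic): no H
  1 × C: 3 H
  1 × N (charge +1): 3 H
  1 × N (aromatic): no H
  Total hydrogens = 15.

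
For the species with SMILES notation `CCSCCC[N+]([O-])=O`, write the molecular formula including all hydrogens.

C5H11NO2S

Heavy atoms from the SMILES: 5 C, 1 N, 2 O, 1 S.
Implicit hydrogens by atom environment:
  4 × C: 2 H each → 8
  1 × C: 3 H
  1 × N (charge +1): no H
  1 × O: no H
  1 × O (charge -1): no H
  1 × S: no H
  Total hydrogens = 11.
Molecular formula: C5H11NO2S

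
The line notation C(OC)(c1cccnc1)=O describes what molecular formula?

C7H7NO2

Heavy atoms from the SMILES: 7 C, 1 N, 2 O.
Implicit hydrogens by atom environment:
  4 × C (aromatic): 1 H each → 4
  2 × O: no H
  1 × C: 3 H
  1 × C (aromatic): no H
  1 × C: no H
  1 × N (aromatic): no H
  Total hydrogens = 7.
Molecular formula: C7H7NO2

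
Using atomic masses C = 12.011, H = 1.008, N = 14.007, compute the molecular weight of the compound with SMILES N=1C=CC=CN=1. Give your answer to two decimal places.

80.09

Molecular formula: C4H4N2.
M = 4×12.011 + 4×1.008 + 2×14.007 = 80.09 g/mol.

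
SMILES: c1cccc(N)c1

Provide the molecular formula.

C6H7N

Heavy atoms from the SMILES: 6 C, 1 N.
Implicit hydrogens by atom environment:
  5 × C (aromatic): 1 H each → 5
  1 × C (aromatic): no H
  1 × N: 2 H
  Total hydrogens = 7.
Molecular formula: C6H7N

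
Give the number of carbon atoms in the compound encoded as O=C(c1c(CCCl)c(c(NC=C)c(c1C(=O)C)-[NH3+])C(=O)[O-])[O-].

14

The symbol for carbon appears 14 times in the SMILES. Lowercase c denotes aromatic carbon and counts toward C.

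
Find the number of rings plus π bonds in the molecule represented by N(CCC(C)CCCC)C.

0

Molecular formula from the SMILES: C9H21N.
DoU = (2C + 2 + N − H − X)/2 = (2·9 + 2 + 1 − 21 − 0)/2 = 0/2 = 0.
(Structurally: 0 ring(s) + 0 π bond(s) = 0.)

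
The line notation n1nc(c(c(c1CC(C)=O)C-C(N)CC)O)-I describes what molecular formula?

Heavy atoms from the SMILES: 11 C, 1 I, 3 N, 2 O.
Implicit hydrogens by atom environment:
  4 × C (aromatic): no H
  3 × C: 2 H each → 6
  2 × C: 3 H each → 6
  2 × N (aromatic): no H
  1 × C: 1 H
  1 × C: no H
  1 × I: no H
  1 × N: 2 H
  1 × O: 1 H
  1 × O: no H
  Total hydrogens = 16.
Molecular formula: C11H16IN3O2

C11H16IN3O2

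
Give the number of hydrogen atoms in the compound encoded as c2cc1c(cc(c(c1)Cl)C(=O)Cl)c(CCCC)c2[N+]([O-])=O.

Hydrogens are implicit in SMILES; fill each atom to its normal valence:
  6 × C (aromatic): no H
  4 × C (aromatic): 1 H each → 4
  3 × C: 2 H each → 6
  2 × Cl: no H
  2 × O: no H
  1 × C: 3 H
  1 × C: no H
  1 × N (charge +1): no H
  1 × O (charge -1): no H
  Total hydrogens = 13.

13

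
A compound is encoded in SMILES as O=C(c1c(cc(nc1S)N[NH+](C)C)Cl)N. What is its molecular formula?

Heavy atoms from the SMILES: 8 C, 1 Cl, 4 N, 1 O, 1 S.
Implicit hydrogens by atom environment:
  4 × C (aromatic): no H
  2 × C: 3 H each → 6
  1 × C (aromatic): 1 H
  1 × C: no H
  1 × Cl: no H
  1 × N: 2 H
  1 × N: 1 H
  1 × N (charge +1): 1 H
  1 × N (aromatic): no H
  1 × O: no H
  1 × S: 1 H
  Total hydrogens = 12.
Net charge +1.
Molecular formula: C8H12ClN4OS+

C8H12ClN4OS+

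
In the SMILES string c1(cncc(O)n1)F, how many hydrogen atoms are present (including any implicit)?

Hydrogens are implicit in SMILES; fill each atom to its normal valence:
  2 × C (aromatic): 1 H each → 2
  2 × C (aromatic): no H
  2 × N (aromatic): no H
  1 × F: no H
  1 × O: 1 H
  Total hydrogens = 3.

3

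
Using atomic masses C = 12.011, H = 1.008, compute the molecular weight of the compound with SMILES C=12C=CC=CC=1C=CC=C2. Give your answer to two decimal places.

Molecular formula: C10H8.
M = 10×12.011 + 8×1.008 = 128.17 g/mol.

128.17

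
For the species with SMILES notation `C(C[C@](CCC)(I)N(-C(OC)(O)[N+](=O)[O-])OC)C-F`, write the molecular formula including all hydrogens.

Heavy atoms from the SMILES: 10 C, 1 F, 1 I, 2 N, 5 O.
Implicit hydrogens by atom environment:
  5 × C: 2 H each → 10
  3 × C: 3 H each → 9
  3 × O: no H
  2 × C: no H
  1 × F: no H
  1 × I: no H
  1 × N: no H
  1 × N (charge +1): no H
  1 × O: 1 H
  1 × O (charge -1): no H
  Total hydrogens = 20.
Molecular formula: C10H20FIN2O5

C10H20FIN2O5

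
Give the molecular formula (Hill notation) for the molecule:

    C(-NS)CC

C3H9NS

Heavy atoms from the SMILES: 3 C, 1 N, 1 S.
Implicit hydrogens by atom environment:
  2 × C: 2 H each → 4
  1 × C: 3 H
  1 × N: 1 H
  1 × S: 1 H
  Total hydrogens = 9.
Molecular formula: C3H9NS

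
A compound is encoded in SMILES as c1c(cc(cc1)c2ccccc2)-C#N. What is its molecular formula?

C13H9N

Heavy atoms from the SMILES: 13 C, 1 N.
Implicit hydrogens by atom environment:
  9 × C (aromatic): 1 H each → 9
  3 × C (aromatic): no H
  1 × C: no H
  1 × N: no H
  Total hydrogens = 9.
Molecular formula: C13H9N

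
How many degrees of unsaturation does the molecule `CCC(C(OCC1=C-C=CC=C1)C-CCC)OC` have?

Molecular formula from the SMILES: C16H26O2.
DoU = (2C + 2 + N − H − X)/2 = (2·16 + 2 + 0 − 26 − 0)/2 = 8/2 = 4.
(Structurally: 1 ring(s) + 3 π bond(s) = 4.)

4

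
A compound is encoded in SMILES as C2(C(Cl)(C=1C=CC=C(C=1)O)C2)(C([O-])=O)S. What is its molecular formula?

Heavy atoms from the SMILES: 10 C, 1 Cl, 3 O, 1 S.
Implicit hydrogens by atom environment:
  4 × C (aromatic): 1 H each → 4
  3 × C: no H
  2 × C (aromatic): no H
  1 × C: 2 H
  1 × Cl: no H
  1 × O: 1 H
  1 × O: no H
  1 × O (charge -1): no H
  1 × S: 1 H
  Total hydrogens = 8.
Net charge -1.
Molecular formula: C10H8ClO3S-

C10H8ClO3S-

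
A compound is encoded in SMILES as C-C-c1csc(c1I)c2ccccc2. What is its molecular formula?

Heavy atoms from the SMILES: 12 C, 1 I, 1 S.
Implicit hydrogens by atom environment:
  6 × C (aromatic): 1 H each → 6
  4 × C (aromatic): no H
  1 × C: 3 H
  1 × C: 2 H
  1 × I: no H
  1 × S (aromatic): no H
  Total hydrogens = 11.
Molecular formula: C12H11IS

C12H11IS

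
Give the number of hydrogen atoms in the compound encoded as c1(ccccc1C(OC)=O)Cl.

7

Hydrogens are implicit in SMILES; fill each atom to its normal valence:
  4 × C (aromatic): 1 H each → 4
  2 × C (aromatic): no H
  2 × O: no H
  1 × C: 3 H
  1 × C: no H
  1 × Cl: no H
  Total hydrogens = 7.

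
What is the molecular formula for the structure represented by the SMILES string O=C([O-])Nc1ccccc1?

C7H6NO2-

Heavy atoms from the SMILES: 7 C, 1 N, 2 O.
Implicit hydrogens by atom environment:
  5 × C (aromatic): 1 H each → 5
  1 × C (aromatic): no H
  1 × C: no H
  1 × N: 1 H
  1 × O: no H
  1 × O (charge -1): no H
  Total hydrogens = 6.
Net charge -1.
Molecular formula: C7H6NO2-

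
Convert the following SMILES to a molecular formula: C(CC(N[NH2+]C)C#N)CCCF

Heavy atoms from the SMILES: 8 C, 1 F, 3 N.
Implicit hydrogens by atom environment:
  5 × C: 2 H each → 10
  1 × C: 3 H
  1 × C: 1 H
  1 × C: no H
  1 × F: no H
  1 × N (charge +1): 2 H
  1 × N: 1 H
  1 × N: no H
  Total hydrogens = 17.
Net charge +1.
Molecular formula: C8H17FN3+

C8H17FN3+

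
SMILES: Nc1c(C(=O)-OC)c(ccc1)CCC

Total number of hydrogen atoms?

15

Hydrogens are implicit in SMILES; fill each atom to its normal valence:
  3 × C (aromatic): 1 H each → 3
  3 × C (aromatic): no H
  2 × C: 3 H each → 6
  2 × C: 2 H each → 4
  2 × O: no H
  1 × C: no H
  1 × N: 2 H
  Total hydrogens = 15.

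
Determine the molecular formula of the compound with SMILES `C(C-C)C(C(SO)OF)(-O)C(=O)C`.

Heavy atoms from the SMILES: 7 C, 1 F, 4 O, 1 S.
Implicit hydrogens by atom environment:
  2 × C: 3 H each → 6
  2 × C: 2 H each → 4
  2 × C: no H
  2 × O: 1 H each → 2
  2 × O: no H
  1 × C: 1 H
  1 × F: no H
  1 × S: no H
  Total hydrogens = 13.
Molecular formula: C7H13FO4S

C7H13FO4S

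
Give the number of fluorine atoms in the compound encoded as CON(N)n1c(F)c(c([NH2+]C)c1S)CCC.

1

The symbol for fluorine appears 1 time in the SMILES.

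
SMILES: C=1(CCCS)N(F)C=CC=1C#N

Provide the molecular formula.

C8H9FN2S

Heavy atoms from the SMILES: 8 C, 1 F, 2 N, 1 S.
Implicit hydrogens by atom environment:
  3 × C: 2 H each → 6
  2 × C (aromatic): 1 H each → 2
  2 × C (aromatic): no H
  1 × C: no H
  1 × F: no H
  1 × N (aromatic): no H
  1 × N: no H
  1 × S: 1 H
  Total hydrogens = 9.
Molecular formula: C8H9FN2S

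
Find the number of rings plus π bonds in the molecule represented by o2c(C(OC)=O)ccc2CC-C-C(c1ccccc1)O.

Molecular formula from the SMILES: C16H18O4.
DoU = (2C + 2 + N − H − X)/2 = (2·16 + 2 + 0 − 18 − 0)/2 = 16/2 = 8.
(Structurally: 2 ring(s) + 6 π bond(s) = 8.)

8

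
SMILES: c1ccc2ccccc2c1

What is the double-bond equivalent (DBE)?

Molecular formula from the SMILES: C10H8.
DoU = (2C + 2 + N − H − X)/2 = (2·10 + 2 + 0 − 8 − 0)/2 = 14/2 = 7.
(Structurally: 2 ring(s) + 5 π bond(s) = 7.)

7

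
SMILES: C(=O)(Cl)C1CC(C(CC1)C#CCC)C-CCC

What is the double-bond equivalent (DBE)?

Molecular formula from the SMILES: C15H23ClO.
DoU = (2C + 2 + N − H − X)/2 = (2·15 + 2 + 0 − 23 − 1)/2 = 8/2 = 4.
(Structurally: 1 ring(s) + 3 π bond(s) = 4.)

4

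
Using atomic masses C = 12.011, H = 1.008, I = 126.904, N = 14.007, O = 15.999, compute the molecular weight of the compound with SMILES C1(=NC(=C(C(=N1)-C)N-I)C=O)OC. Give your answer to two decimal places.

Molecular formula: C7H8IN3O2.
M = 7×12.011 + 8×1.008 + 1×126.904 + 3×14.007 + 2×15.999 = 293.06 g/mol.

293.06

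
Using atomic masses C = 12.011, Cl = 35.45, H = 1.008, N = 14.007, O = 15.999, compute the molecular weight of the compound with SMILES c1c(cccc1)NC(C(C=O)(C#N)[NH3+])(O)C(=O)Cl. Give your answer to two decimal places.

Molecular formula: C11H11ClN3O3+.
M = 11×12.011 + 1×35.45 + 11×1.008 + 3×14.007 + 3×15.999 = 268.68 g/mol.

268.68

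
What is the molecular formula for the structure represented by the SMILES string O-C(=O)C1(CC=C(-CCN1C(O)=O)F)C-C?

C10H14FNO4

Heavy atoms from the SMILES: 10 C, 1 F, 1 N, 4 O.
Implicit hydrogens by atom environment:
  4 × C: 2 H each → 8
  4 × C: no H
  2 × O: 1 H each → 2
  2 × O: no H
  1 × C: 3 H
  1 × C: 1 H
  1 × F: no H
  1 × N: no H
  Total hydrogens = 14.
Molecular formula: C10H14FNO4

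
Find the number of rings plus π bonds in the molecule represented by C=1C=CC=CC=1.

Molecular formula from the SMILES: C6H6.
DoU = (2C + 2 + N − H − X)/2 = (2·6 + 2 + 0 − 6 − 0)/2 = 8/2 = 4.
(Structurally: 1 ring(s) + 3 π bond(s) = 4.)

4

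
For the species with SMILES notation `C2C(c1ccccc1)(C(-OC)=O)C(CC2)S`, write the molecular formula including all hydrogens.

C13H16O2S

Heavy atoms from the SMILES: 13 C, 2 O, 1 S.
Implicit hydrogens by atom environment:
  5 × C (aromatic): 1 H each → 5
  3 × C: 2 H each → 6
  2 × C: no H
  2 × O: no H
  1 × C: 3 H
  1 × C: 1 H
  1 × C (aromatic): no H
  1 × S: 1 H
  Total hydrogens = 16.
Molecular formula: C13H16O2S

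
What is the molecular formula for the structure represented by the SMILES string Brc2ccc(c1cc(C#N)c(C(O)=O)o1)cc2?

Heavy atoms from the SMILES: 1 Br, 12 C, 1 N, 3 O.
Implicit hydrogens by atom environment:
  5 × C (aromatic): 1 H each → 5
  5 × C (aromatic): no H
  2 × C: no H
  1 × Br: no H
  1 × N: no H
  1 × O: 1 H
  1 × O (aromatic): no H
  1 × O: no H
  Total hydrogens = 6.
Molecular formula: C12H6BrNO3

C12H6BrNO3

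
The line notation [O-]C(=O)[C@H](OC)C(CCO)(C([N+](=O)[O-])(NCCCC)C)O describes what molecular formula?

C12H23N2O7-

Heavy atoms from the SMILES: 12 C, 2 N, 7 O.
Implicit hydrogens by atom environment:
  5 × C: 2 H each → 10
  3 × C: 3 H each → 9
  3 × C: no H
  3 × O: no H
  2 × O: 1 H each → 2
  2 × O (charge -1): no H
  1 × C: 1 H
  1 × N: 1 H
  1 × N (charge +1): no H
  Total hydrogens = 23.
Net charge -1.
Molecular formula: C12H23N2O7-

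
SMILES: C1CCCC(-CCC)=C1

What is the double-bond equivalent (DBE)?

Molecular formula from the SMILES: C9H16.
DoU = (2C + 2 + N − H − X)/2 = (2·9 + 2 + 0 − 16 − 0)/2 = 4/2 = 2.
(Structurally: 1 ring(s) + 1 π bond(s) = 2.)

2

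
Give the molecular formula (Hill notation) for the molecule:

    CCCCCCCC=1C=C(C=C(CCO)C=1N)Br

C15H24BrNO

Heavy atoms from the SMILES: 1 Br, 15 C, 1 N, 1 O.
Implicit hydrogens by atom environment:
  8 × C: 2 H each → 16
  4 × C (aromatic): no H
  2 × C (aromatic): 1 H each → 2
  1 × Br: no H
  1 × C: 3 H
  1 × N: 2 H
  1 × O: 1 H
  Total hydrogens = 24.
Molecular formula: C15H24BrNO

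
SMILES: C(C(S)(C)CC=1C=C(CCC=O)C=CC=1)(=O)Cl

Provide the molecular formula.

C13H15ClO2S

Heavy atoms from the SMILES: 13 C, 1 Cl, 2 O, 1 S.
Implicit hydrogens by atom environment:
  4 × C (aromatic): 1 H each → 4
  3 × C: 2 H each → 6
  2 × C: no H
  2 × C (aromatic): no H
  2 × O: no H
  1 × C: 3 H
  1 × C: 1 H
  1 × Cl: no H
  1 × S: 1 H
  Total hydrogens = 15.
Molecular formula: C13H15ClO2S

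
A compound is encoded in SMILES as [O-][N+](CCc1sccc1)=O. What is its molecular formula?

C6H7NO2S

Heavy atoms from the SMILES: 6 C, 1 N, 2 O, 1 S.
Implicit hydrogens by atom environment:
  3 × C (aromatic): 1 H each → 3
  2 × C: 2 H each → 4
  1 × C (aromatic): no H
  1 × N (charge +1): no H
  1 × O: no H
  1 × O (charge -1): no H
  1 × S (aromatic): no H
  Total hydrogens = 7.
Molecular formula: C6H7NO2S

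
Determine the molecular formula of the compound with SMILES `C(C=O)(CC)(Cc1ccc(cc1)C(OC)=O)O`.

C13H16O4

Heavy atoms from the SMILES: 13 C, 4 O.
Implicit hydrogens by atom environment:
  4 × C (aromatic): 1 H each → 4
  3 × O: no H
  2 × C: 3 H each → 6
  2 × C: 2 H each → 4
  2 × C: no H
  2 × C (aromatic): no H
  1 × C: 1 H
  1 × O: 1 H
  Total hydrogens = 16.
Molecular formula: C13H16O4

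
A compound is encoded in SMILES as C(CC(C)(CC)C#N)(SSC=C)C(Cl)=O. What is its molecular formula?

Heavy atoms from the SMILES: 10 C, 1 Cl, 1 N, 1 O, 2 S.
Implicit hydrogens by atom environment:
  3 × C: 2 H each → 6
  3 × C: no H
  2 × C: 3 H each → 6
  2 × C: 1 H each → 2
  2 × S: no H
  1 × Cl: no H
  1 × N: no H
  1 × O: no H
  Total hydrogens = 14.
Molecular formula: C10H14ClNOS2

C10H14ClNOS2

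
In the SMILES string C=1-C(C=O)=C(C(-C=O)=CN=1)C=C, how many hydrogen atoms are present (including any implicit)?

7

Hydrogens are implicit in SMILES; fill each atom to its normal valence:
  3 × C: 1 H each → 3
  3 × C (aromatic): no H
  2 × C (aromatic): 1 H each → 2
  2 × O: no H
  1 × C: 2 H
  1 × N (aromatic): no H
  Total hydrogens = 7.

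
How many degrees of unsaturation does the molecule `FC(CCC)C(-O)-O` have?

0

Molecular formula from the SMILES: C5H11FO2.
DoU = (2C + 2 + N − H − X)/2 = (2·5 + 2 + 0 − 11 − 1)/2 = 0/2 = 0.
(Structurally: 0 ring(s) + 0 π bond(s) = 0.)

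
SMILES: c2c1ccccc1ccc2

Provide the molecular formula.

Heavy atoms from the SMILES: 10 C.
Implicit hydrogens by atom environment:
  8 × C (aromatic): 1 H each → 8
  2 × C (aromatic): no H
  Total hydrogens = 8.
Molecular formula: C10H8

C10H8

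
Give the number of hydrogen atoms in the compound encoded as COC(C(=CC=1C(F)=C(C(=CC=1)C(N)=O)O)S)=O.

Hydrogens are implicit in SMILES; fill each atom to its normal valence:
  4 × C (aromatic): no H
  3 × C: no H
  3 × O: no H
  2 × C (aromatic): 1 H each → 2
  1 × C: 3 H
  1 × C: 1 H
  1 × F: no H
  1 × N: 2 H
  1 × O: 1 H
  1 × S: 1 H
  Total hydrogens = 10.

10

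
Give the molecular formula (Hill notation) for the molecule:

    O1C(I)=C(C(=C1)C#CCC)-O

Heavy atoms from the SMILES: 8 C, 1 I, 2 O.
Implicit hydrogens by atom environment:
  3 × C (aromatic): no H
  2 × C: no H
  1 × C: 3 H
  1 × C: 2 H
  1 × C (aromatic): 1 H
  1 × I: no H
  1 × O: 1 H
  1 × O (aromatic): no H
  Total hydrogens = 7.
Molecular formula: C8H7IO2

C8H7IO2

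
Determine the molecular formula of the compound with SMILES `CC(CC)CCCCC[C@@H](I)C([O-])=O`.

Heavy atoms from the SMILES: 11 C, 1 I, 2 O.
Implicit hydrogens by atom environment:
  6 × C: 2 H each → 12
  2 × C: 3 H each → 6
  2 × C: 1 H each → 2
  1 × C: no H
  1 × I: no H
  1 × O: no H
  1 × O (charge -1): no H
  Total hydrogens = 20.
Net charge -1.
Molecular formula: C11H20IO2-

C11H20IO2-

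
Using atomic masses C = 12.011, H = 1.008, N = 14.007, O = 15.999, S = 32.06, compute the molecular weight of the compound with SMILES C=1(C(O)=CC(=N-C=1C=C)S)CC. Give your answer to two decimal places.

181.25

Molecular formula: C9H11NOS.
M = 9×12.011 + 11×1.008 + 1×14.007 + 1×15.999 + 1×32.06 = 181.25 g/mol.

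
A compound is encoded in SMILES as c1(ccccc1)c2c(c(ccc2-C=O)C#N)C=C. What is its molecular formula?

C16H11NO

Heavy atoms from the SMILES: 16 C, 1 N, 1 O.
Implicit hydrogens by atom environment:
  7 × C (aromatic): 1 H each → 7
  5 × C (aromatic): no H
  2 × C: 1 H each → 2
  1 × C: 2 H
  1 × C: no H
  1 × N: no H
  1 × O: no H
  Total hydrogens = 11.
Molecular formula: C16H11NO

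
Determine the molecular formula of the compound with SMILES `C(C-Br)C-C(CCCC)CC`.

Heavy atoms from the SMILES: 1 Br, 10 C.
Implicit hydrogens by atom environment:
  7 × C: 2 H each → 14
  2 × C: 3 H each → 6
  1 × Br: no H
  1 × C: 1 H
  Total hydrogens = 21.
Molecular formula: C10H21Br

C10H21Br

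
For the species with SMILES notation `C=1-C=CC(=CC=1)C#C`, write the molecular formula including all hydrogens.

Heavy atoms from the SMILES: 8 C.
Implicit hydrogens by atom environment:
  5 × C (aromatic): 1 H each → 5
  1 × C: 1 H
  1 × C (aromatic): no H
  1 × C: no H
  Total hydrogens = 6.
Molecular formula: C8H6

C8H6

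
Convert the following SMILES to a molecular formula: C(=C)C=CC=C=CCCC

Heavy atoms from the SMILES: 10 C.
Implicit hydrogens by atom environment:
  5 × C: 1 H each → 5
  3 × C: 2 H each → 6
  1 × C: 3 H
  1 × C: no H
  Total hydrogens = 14.
Molecular formula: C10H14

C10H14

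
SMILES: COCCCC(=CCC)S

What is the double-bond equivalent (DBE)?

Molecular formula from the SMILES: C8H16OS.
DoU = (2C + 2 + N − H − X)/2 = (2·8 + 2 + 0 − 16 − 0)/2 = 2/2 = 1.
(Structurally: 0 ring(s) + 1 π bond(s) = 1.)

1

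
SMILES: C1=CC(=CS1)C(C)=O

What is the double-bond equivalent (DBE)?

Molecular formula from the SMILES: C6H6OS.
DoU = (2C + 2 + N − H − X)/2 = (2·6 + 2 + 0 − 6 − 0)/2 = 8/2 = 4.
(Structurally: 1 ring(s) + 3 π bond(s) = 4.)

4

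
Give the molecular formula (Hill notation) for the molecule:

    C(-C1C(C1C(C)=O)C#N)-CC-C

C10H15NO

Heavy atoms from the SMILES: 10 C, 1 N, 1 O.
Implicit hydrogens by atom environment:
  3 × C: 2 H each → 6
  3 × C: 1 H each → 3
  2 × C: 3 H each → 6
  2 × C: no H
  1 × N: no H
  1 × O: no H
  Total hydrogens = 15.
Molecular formula: C10H15NO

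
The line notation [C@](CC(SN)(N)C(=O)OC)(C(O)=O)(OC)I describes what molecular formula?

Heavy atoms from the SMILES: 7 C, 1 I, 2 N, 5 O, 1 S.
Implicit hydrogens by atom environment:
  4 × C: no H
  4 × O: no H
  2 × C: 3 H each → 6
  2 × N: 2 H each → 4
  1 × C: 2 H
  1 × I: no H
  1 × O: 1 H
  1 × S: no H
  Total hydrogens = 13.
Molecular formula: C7H13IN2O5S

C7H13IN2O5S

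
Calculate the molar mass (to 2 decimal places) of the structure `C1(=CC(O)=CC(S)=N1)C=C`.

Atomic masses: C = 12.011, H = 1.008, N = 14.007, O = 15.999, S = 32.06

153.20

Molecular formula: C7H7NOS.
M = 7×12.011 + 7×1.008 + 1×14.007 + 1×15.999 + 1×32.06 = 153.20 g/mol.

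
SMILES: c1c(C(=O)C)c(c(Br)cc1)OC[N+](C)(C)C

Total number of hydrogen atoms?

Hydrogens are implicit in SMILES; fill each atom to its normal valence:
  4 × C: 3 H each → 12
  3 × C (aromatic): 1 H each → 3
  3 × C (aromatic): no H
  2 × O: no H
  1 × Br: no H
  1 × C: 2 H
  1 × C: no H
  1 × N (charge +1): no H
  Total hydrogens = 17.

17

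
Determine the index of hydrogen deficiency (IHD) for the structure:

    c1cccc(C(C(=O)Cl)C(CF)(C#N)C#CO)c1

9

Molecular formula from the SMILES: C13H9ClFNO2.
DoU = (2C + 2 + N − H − X)/2 = (2·13 + 2 + 1 − 9 − 2)/2 = 18/2 = 9.
(Structurally: 1 ring(s) + 8 π bond(s) = 9.)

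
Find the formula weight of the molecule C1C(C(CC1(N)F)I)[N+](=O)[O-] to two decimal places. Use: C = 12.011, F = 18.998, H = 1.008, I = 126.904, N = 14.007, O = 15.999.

Molecular formula: C5H8FIN2O2.
M = 5×12.011 + 1×18.998 + 8×1.008 + 1×126.904 + 2×14.007 + 2×15.999 = 274.03 g/mol.

274.03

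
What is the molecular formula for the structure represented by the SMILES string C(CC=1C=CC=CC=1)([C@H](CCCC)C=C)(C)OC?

Heavy atoms from the SMILES: 17 C, 1 O.
Implicit hydrogens by atom environment:
  5 × C: 2 H each → 10
  5 × C (aromatic): 1 H each → 5
  3 × C: 3 H each → 9
  2 × C: 1 H each → 2
  1 × C: no H
  1 × C (aromatic): no H
  1 × O: no H
  Total hydrogens = 26.
Molecular formula: C17H26O

C17H26O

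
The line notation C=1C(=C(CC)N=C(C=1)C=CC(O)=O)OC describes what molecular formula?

Heavy atoms from the SMILES: 11 C, 1 N, 3 O.
Implicit hydrogens by atom environment:
  3 × C (aromatic): no H
  2 × C: 3 H each → 6
  2 × C (aromatic): 1 H each → 2
  2 × C: 1 H each → 2
  2 × O: no H
  1 × C: 2 H
  1 × C: no H
  1 × N (aromatic): no H
  1 × O: 1 H
  Total hydrogens = 13.
Molecular formula: C11H13NO3

C11H13NO3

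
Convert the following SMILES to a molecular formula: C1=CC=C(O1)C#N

C5H3NO

Heavy atoms from the SMILES: 5 C, 1 N, 1 O.
Implicit hydrogens by atom environment:
  3 × C (aromatic): 1 H each → 3
  1 × C (aromatic): no H
  1 × C: no H
  1 × N: no H
  1 × O (aromatic): no H
  Total hydrogens = 3.
Molecular formula: C5H3NO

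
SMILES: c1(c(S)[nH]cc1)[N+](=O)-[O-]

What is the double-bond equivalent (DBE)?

4

Molecular formula from the SMILES: C4H4N2O2S.
DoU = (2C + 2 + N − H − X)/2 = (2·4 + 2 + 2 − 4 − 0)/2 = 8/2 = 4.
(Structurally: 1 ring(s) + 3 π bond(s) = 4.)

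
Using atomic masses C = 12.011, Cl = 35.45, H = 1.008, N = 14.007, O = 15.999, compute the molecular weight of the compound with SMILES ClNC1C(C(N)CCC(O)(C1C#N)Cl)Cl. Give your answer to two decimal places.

Molecular formula: C8H12Cl3N3O.
M = 8×12.011 + 3×35.45 + 12×1.008 + 3×14.007 + 1×15.999 = 272.55 g/mol.

272.55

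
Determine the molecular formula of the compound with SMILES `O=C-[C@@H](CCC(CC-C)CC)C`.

Heavy atoms from the SMILES: 11 C, 1 O.
Implicit hydrogens by atom environment:
  5 × C: 2 H each → 10
  3 × C: 3 H each → 9
  3 × C: 1 H each → 3
  1 × O: no H
  Total hydrogens = 22.
Molecular formula: C11H22O

C11H22O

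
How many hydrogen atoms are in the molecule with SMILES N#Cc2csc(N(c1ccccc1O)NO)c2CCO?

13

Hydrogens are implicit in SMILES; fill each atom to its normal valence:
  5 × C (aromatic): 1 H each → 5
  5 × C (aromatic): no H
  3 × O: 1 H each → 3
  2 × C: 2 H each → 4
  2 × N: no H
  1 × C: no H
  1 × N: 1 H
  1 × S (aromatic): no H
  Total hydrogens = 13.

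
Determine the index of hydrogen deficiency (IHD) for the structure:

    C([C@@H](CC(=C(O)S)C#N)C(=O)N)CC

4

Molecular formula from the SMILES: C9H14N2O2S.
DoU = (2C + 2 + N − H − X)/2 = (2·9 + 2 + 2 − 14 − 0)/2 = 8/2 = 4.
(Structurally: 0 ring(s) + 4 π bond(s) = 4.)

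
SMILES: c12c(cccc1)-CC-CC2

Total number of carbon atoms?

10

The symbol for carbon appears 10 times in the SMILES. Lowercase c denotes aromatic carbon and counts toward C.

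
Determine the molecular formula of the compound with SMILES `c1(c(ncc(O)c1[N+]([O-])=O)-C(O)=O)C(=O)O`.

Heavy atoms from the SMILES: 7 C, 2 N, 7 O.
Implicit hydrogens by atom environment:
  4 × C (aromatic): no H
  3 × O: 1 H each → 3
  3 × O: no H
  2 × C: no H
  1 × C (aromatic): 1 H
  1 × N (aromatic): no H
  1 × N (charge +1): no H
  1 × O (charge -1): no H
  Total hydrogens = 4.
Molecular formula: C7H4N2O7

C7H4N2O7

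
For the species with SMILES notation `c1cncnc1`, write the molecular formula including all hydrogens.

Heavy atoms from the SMILES: 4 C, 2 N.
Implicit hydrogens by atom environment:
  4 × C (aromatic): 1 H each → 4
  2 × N (aromatic): no H
  Total hydrogens = 4.
Molecular formula: C4H4N2

C4H4N2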